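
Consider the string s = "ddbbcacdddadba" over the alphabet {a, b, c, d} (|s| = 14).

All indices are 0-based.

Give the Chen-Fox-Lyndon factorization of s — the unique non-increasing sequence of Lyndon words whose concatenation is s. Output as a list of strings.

["d", "d", "bbc", "acdddadb", "a"]

emit factor 1: 'd' (i=0, period=1)
emit factor 2: 'd' (i=1, period=1)
emit factor 3: 'bbc' (i=2, period=3)
emit factor 4: 'acdddadb' (i=5, period=8)
emit factor 5: 'a' (i=13, period=1)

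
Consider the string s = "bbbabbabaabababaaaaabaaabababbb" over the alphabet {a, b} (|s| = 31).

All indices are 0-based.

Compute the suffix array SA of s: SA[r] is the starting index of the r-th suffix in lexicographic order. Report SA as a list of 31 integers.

rank | idx | suffix
   0 |  15 | aaaaabaaabababbb
   1 |  16 | aaaabaaabababbb
   2 |  17 | aaabaaabababbb
   3 |  21 | aaabababbb
   4 |  18 | aabaaabababbb
   5 |   8 | aabababaaaaabaaabababbb
   6 |  22 | aabababbb
   7 |  13 | abaaaaabaaabababbb
   8 |  19 | abaaabababbb
   9 |   6 | abaabababaaaaabaaabababbb
  10 |  11 | ababaaaaabaaabababbb
  11 |   9 | abababaaaaabaaabababbb
  12 |  23 | abababbb
  13 |  25 | ababbb
  14 |   3 | abbabaabababaaaaabaaabababbb
  15 |  27 | abbb
  16 |  30 | b
  17 |  14 | baaaaabaaabababbb
  18 |  20 | baaabababbb
  19 |   7 | baabababaaaaabaaabababbb
  20 |  12 | babaaaaabaaabababbb
  21 |   5 | babaabababaaaaabaaabababbb
  22 |  10 | bababaaaaabaaabababbb
  23 |  24 | bababbb
  24 |   2 | babbabaabababaaaaabaaabababbb
  25 |  26 | babbb
  26 |  29 | bb
  27 |   4 | bbabaabababaaaaabaaabababbb
  28 |   1 | bbabbabaabababaaaaabaaabababbb
  29 |  28 | bbb
  30 |   0 | bbbabbabaabababaaaaabaaabababbb

[15, 16, 17, 21, 18, 8, 22, 13, 19, 6, 11, 9, 23, 25, 3, 27, 30, 14, 20, 7, 12, 5, 10, 24, 2, 26, 29, 4, 1, 28, 0]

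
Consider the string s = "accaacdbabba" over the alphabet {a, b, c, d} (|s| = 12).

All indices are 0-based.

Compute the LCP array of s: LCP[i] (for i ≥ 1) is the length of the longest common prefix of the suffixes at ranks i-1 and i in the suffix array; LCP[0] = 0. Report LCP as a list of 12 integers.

[0, 1, 1, 1, 2, 0, 2, 1, 0, 1, 1, 0]

rank | idx | suffix
   0 |  11 | a
   1 |   3 | aacdbabba
   2 |   8 | abba
   3 |   0 | accaacdbabba
   4 |   4 | acdbabba
   5 |  10 | ba
   6 |   7 | babba
   7 |   9 | bba
   8 |   2 | caacdbabba
   9 |   1 | ccaacdbabba
  10 |   5 | cdbabba
  11 |   6 | dbabba

SA = [11, 3, 8, 0, 4, 10, 7, 9, 2, 1, 5, 6]
rank  pair      lcp
   1  s[11:],s[3:]  1  'a'
   2  s[3:],s[8:]  1  'a'
   3  s[8:],s[0:]  1  'a'
   4  s[0:],s[4:]  2  'ac'
   5  s[4:],s[10:]  0  ''
   6  s[10:],s[7:]  2  'ba'
   7  s[7:],s[9:]  1  'b'
   8  s[9:],s[2:]  0  ''
   9  s[2:],s[1:]  1  'c'
  10  s[1:],s[5:]  1  'c'
  11  s[5:],s[6:]  0  ''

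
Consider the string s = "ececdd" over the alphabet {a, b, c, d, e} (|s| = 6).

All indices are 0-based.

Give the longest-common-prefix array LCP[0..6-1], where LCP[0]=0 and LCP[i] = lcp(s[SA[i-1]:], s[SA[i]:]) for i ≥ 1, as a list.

sorted suffixes:
  #0 SA[0]=3  'cdd'
  #1 SA[1]=1  'cecdd'
  #2 SA[2]=5  'd'
  #3 SA[3]=4  'dd'
  #4 SA[4]=2  'ecdd'
  #5 SA[5]=0  'ececdd'

SA = [3, 1, 5, 4, 2, 0]
rank  pair      lcp
   1  s[3:],s[1:]  1  'c'
   2  s[1:],s[5:]  0  ''
   3  s[5:],s[4:]  1  'd'
   4  s[4:],s[2:]  0  ''
   5  s[2:],s[0:]  2  'ec'

[0, 1, 0, 1, 0, 2]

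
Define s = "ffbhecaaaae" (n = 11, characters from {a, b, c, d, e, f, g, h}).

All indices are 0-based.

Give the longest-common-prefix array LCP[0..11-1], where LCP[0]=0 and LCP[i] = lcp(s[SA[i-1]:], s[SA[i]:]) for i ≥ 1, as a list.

rank→(start, suffix):
  0 → (6, 'aaaae')
  1 → (7, 'aaae')
  2 → (8, 'aae')
  3 → (9, 'ae')
  4 → (2, 'bhecaaaae')
  5 → (5, 'caaaae')
  6 → (10, 'e')
  7 → (4, 'ecaaaae')
  8 → (1, 'fbhecaaaae')
  9 → (0, 'ffbhecaaaae')
  10 → (3, 'hecaaaae')

SA = [6, 7, 8, 9, 2, 5, 10, 4, 1, 0, 3]
rank  pair      lcp
   1  s[6:],s[7:]  3  'aaa'
   2  s[7:],s[8:]  2  'aa'
   3  s[8:],s[9:]  1  'a'
   4  s[9:],s[2:]  0  ''
   5  s[2:],s[5:]  0  ''
   6  s[5:],s[10:]  0  ''
   7  s[10:],s[4:]  1  'e'
   8  s[4:],s[1:]  0  ''
   9  s[1:],s[0:]  1  'f'
  10  s[0:],s[3:]  0  ''

[0, 3, 2, 1, 0, 0, 0, 1, 0, 1, 0]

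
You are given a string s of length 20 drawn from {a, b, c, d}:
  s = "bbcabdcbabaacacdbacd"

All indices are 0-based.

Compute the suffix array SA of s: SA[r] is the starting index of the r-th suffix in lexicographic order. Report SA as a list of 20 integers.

[10, 8, 3, 11, 17, 13, 9, 7, 16, 0, 1, 4, 2, 12, 6, 18, 14, 19, 15, 5]

rank | idx | suffix
   0 |  10 | aacacdbacd
   1 |   8 | abaacacdbacd
   2 |   3 | abdcbabaacacdbacd
   3 |  11 | acacdbacd
   4 |  17 | acd
   5 |  13 | acdbacd
   6 |   9 | baacacdbacd
   7 |   7 | babaacacdbacd
   8 |  16 | bacd
   9 |   0 | bbcabdcbabaacacdbacd
  10 |   1 | bcabdcbabaacacdbacd
  11 |   4 | bdcbabaacacdbacd
  12 |   2 | cabdcbabaacacdbacd
  13 |  12 | cacdbacd
  14 |   6 | cbabaacacdbacd
  15 |  18 | cd
  16 |  14 | cdbacd
  17 |  19 | d
  18 |  15 | dbacd
  19 |   5 | dcbabaacacdbacd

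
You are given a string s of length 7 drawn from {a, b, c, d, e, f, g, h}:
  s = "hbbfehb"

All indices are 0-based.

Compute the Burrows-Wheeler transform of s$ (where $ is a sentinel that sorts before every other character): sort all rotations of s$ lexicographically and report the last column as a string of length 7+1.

rank  rotation  last
    0  $hbbfehb  b
    1  b$hbbfeh  h
    2  bbfehb$h  h
    3  bfehb$hb  b
    4  ehb$hbbf  f
    5  fehb$hbb  b
    6  hb$hbbfe  e
    7  hbbfehb$  $

bhhbfbe$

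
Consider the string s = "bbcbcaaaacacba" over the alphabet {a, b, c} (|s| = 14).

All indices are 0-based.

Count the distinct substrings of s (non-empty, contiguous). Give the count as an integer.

87

rank→(start, suffix):
  0 → (13, 'a')
  1 → (5, 'aaaacacba')
  2 → (6, 'aaacacba')
  3 → (7, 'aacacba')
  4 → (8, 'acacba')
  5 → (10, 'acba')
  6 → (12, 'ba')
  7 → (0, 'bbcbcaaaacacba')
  8 → (3, 'bcaaaacacba')
  9 → (1, 'bcbcaaaacacba')
  10 → (4, 'caaaacacba')
  11 → (9, 'cacba')
  12 → (11, 'cba')
  13 → (2, 'cbcaaaacacba')

SA = [13, 5, 6, 7, 8, 10, 12, 0, 3, 1, 4, 9, 11, 2]
i: (SA[i-1],SA[i]) lcp shared
  1: (13,5) 1 'a'
  2: (5,6) 3 'aaa'
  3: (6,7) 2 'aa'
  4: (7,8) 1 'a'
  5: (8,10) 2 'ac'
  6: (10,12) 0 ''
  7: (12,0) 1 'b'
  8: (0,3) 1 'b'
  9: (3,1) 2 'bc'
  10: (1,4) 0 ''
  11: (4,9) 2 'ca'
  12: (9,11) 1 'c'
  13: (11,2) 2 'cb'

n(n+1)/2 = 14·15/2 = 105
Σ LCP = 0 + 1 + 3 + 2 + 1 + 2 + 0 + 1 + 1 + 2 + 0 + 2 + 1 + 2 = 18
distinct = 105 − 18 = 87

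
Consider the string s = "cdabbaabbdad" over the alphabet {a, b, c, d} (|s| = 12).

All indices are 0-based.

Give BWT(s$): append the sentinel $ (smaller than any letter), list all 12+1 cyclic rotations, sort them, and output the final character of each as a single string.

dbdadbaab$acb

rank  rotation       last
    0  $cdabbaabbdad  d
    1  aabbdad$cdabb  b
    2  abbaabbdad$cd  d
    3  abbdad$cdabba  a
    4  ad$cdabbaabbd  d
    5  baabbdad$cdab  b
    6  bbaabbdad$cda  a
    7  bbdad$cdabbaa  a
    8  bdad$cdabbaab  b
    9  cdabbaabbdad$  $
   10  d$cdabbaabbda  a
   11  dabbaabbdad$c  c
   12  dad$cdabbaabb  b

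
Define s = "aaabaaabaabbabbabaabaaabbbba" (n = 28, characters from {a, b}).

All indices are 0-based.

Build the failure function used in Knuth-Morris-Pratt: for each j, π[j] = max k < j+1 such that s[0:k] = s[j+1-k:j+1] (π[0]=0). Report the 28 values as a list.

[0, 1, 2, 0, 1, 2, 3, 4, 5, 6, 0, 0, 1, 0, 0, 1, 0, 1, 2, 0, 1, 2, 3, 4, 0, 0, 0, 1]

π[0] = 0
j=1 s[j]='a': π[1]=1 (border 'a')
j=2 s[j]='a': π[2]=2 (border 'aa')
j=3 s[j]='b': k: 2→1→0; π[3]=0 (border '')
j=4 s[j]='a': π[4]=1 (border 'a')
j=5 s[j]='a': π[5]=2 (border 'aa')
j=6 s[j]='a': π[6]=3 (border 'aaa')
j=7 s[j]='b': π[7]=4 (border 'aaab')
j=8 s[j]='a': π[8]=5 (border 'aaaba')
j=9 s[j]='a': π[9]=6 (border 'aaabaa')
j=10 s[j]='b': k: 6→2→1→0; π[10]=0 (border '')
j=11 s[j]='b': π[11]=0 (border '')
j=12 s[j]='a': π[12]=1 (border 'a')
j=13 s[j]='b': k: 1→0; π[13]=0 (border '')
j=14 s[j]='b': π[14]=0 (border '')
j=15 s[j]='a': π[15]=1 (border 'a')
j=16 s[j]='b': k: 1→0; π[16]=0 (border '')
j=17 s[j]='a': π[17]=1 (border 'a')
j=18 s[j]='a': π[18]=2 (border 'aa')
j=19 s[j]='b': k: 2→1→0; π[19]=0 (border '')
j=20 s[j]='a': π[20]=1 (border 'a')
j=21 s[j]='a': π[21]=2 (border 'aa')
j=22 s[j]='a': π[22]=3 (border 'aaa')
j=23 s[j]='b': π[23]=4 (border 'aaab')
j=24 s[j]='b': k: 4→0; π[24]=0 (border '')
j=25 s[j]='b': π[25]=0 (border '')
j=26 s[j]='b': π[26]=0 (border '')
j=27 s[j]='a': π[27]=1 (border 'a')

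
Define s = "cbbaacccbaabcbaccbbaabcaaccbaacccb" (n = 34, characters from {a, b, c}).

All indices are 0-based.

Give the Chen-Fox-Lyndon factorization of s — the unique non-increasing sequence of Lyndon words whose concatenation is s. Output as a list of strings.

emit factor 1: 'c' (i=0, period=1)
emit factor 2: 'b' (i=1, period=1)
emit factor 3: 'b' (i=2, period=1)
emit factor 4: 'aacccb' (i=3, period=6)
emit factor 5: 'aabcbaccbb' (i=9, period=10)
emit factor 6: 'aabcaaccbaacccb' (i=19, period=15)

["c", "b", "b", "aacccb", "aabcbaccbb", "aabcaaccbaacccb"]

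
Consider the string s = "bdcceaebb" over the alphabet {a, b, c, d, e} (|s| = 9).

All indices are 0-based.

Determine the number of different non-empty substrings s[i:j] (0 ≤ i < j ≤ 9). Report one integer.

sorted suffixes:
  #0 SA[0]=5  'aebb'
  #1 SA[1]=8  'b'
  #2 SA[2]=7  'bb'
  #3 SA[3]=0  'bdcceaebb'
  #4 SA[4]=2  'cceaebb'
  #5 SA[5]=3  'ceaebb'
  #6 SA[6]=1  'dcceaebb'
  #7 SA[7]=4  'eaebb'
  #8 SA[8]=6  'ebb'

SA = [5, 8, 7, 0, 2, 3, 1, 4, 6]
rank  pair      lcp
   1  s[5:],s[8:]  0  ''
   2  s[8:],s[7:]  1  'b'
   3  s[7:],s[0:]  1  'b'
   4  s[0:],s[2:]  0  ''
   5  s[2:],s[3:]  1  'c'
   6  s[3:],s[1:]  0  ''
   7  s[1:],s[4:]  0  ''
   8  s[4:],s[6:]  1  'e'

n(n+1)/2 = 9·10/2 = 45
Σ LCP = 0 + 0 + 1 + 1 + 0 + 1 + 0 + 0 + 1 = 4
distinct = 45 − 4 = 41

41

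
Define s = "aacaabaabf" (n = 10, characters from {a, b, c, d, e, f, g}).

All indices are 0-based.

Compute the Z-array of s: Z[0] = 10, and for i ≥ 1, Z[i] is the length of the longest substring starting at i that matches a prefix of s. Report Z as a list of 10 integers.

[10, 1, 0, 2, 1, 0, 2, 1, 0, 0]

Z[0]=10
i=1: i≥r, start 0; Z[1]=1 scan→box=[1,2)
i=2: i≥r, start 0; Z[2]=0
i=3: i≥r, start 0; Z[3]=2 scan→box=[3,5)
i=4: min(r-i=1, Z[1]=1)=1; Z[4]=1
i=5: i≥r, start 0; Z[5]=0
i=6: i≥r, start 0; Z[6]=2 scan→box=[6,8)
i=7: min(r-i=1, Z[1]=1)=1; Z[7]=1
i=8: i≥r, start 0; Z[8]=0
i=9: i≥r, start 0; Z[9]=0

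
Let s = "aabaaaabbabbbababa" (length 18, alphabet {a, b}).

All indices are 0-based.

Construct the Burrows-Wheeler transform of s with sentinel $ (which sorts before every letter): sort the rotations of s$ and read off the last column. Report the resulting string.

abba$abababaaabbbaa

rank  rotation             last
    0  $aabaaaabbabbbababa  a
    1  a$aabaaaabbabbbabab  b
    2  aaaabbabbbababa$aab  b
    3  aaabbabbbababa$aaba  a
    4  aabaaaabbabbbababa$  $
    5  aabbabbbababa$aabaa  a
    6  aba$aabaaaabbabbbab  b
    7  abaaaabbabbbababa$a  a
    8  ababa$aabaaaabbabbb  b
    9  abbabbbababa$aabaaa  a
   10  abbbababa$aabaaaabb  b
   11  ba$aabaaaabbabbbaba  a
   12  baaaabbabbbababa$aa  a
   13  baba$aabaaaabbabbba  a
   14  bababa$aabaaaabbabb  b
   15  babbbababa$aabaaaab  b
   16  bbababa$aabaaaabbab  b
   17  bbabbbababa$aabaaaa  a
   18  bbbababa$aabaaaabba  a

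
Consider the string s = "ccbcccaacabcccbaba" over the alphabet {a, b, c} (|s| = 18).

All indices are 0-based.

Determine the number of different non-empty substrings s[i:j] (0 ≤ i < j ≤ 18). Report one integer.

rank | idx | suffix
   0 |  17 | a
   1 |   6 | aacabcccbaba
   2 |  15 | aba
   3 |   9 | abcccbaba
   4 |   7 | acabcccbaba
   5 |  16 | ba
   6 |  14 | baba
   7 |   2 | bcccaacabcccbaba
   8 |  10 | bcccbaba
   9 |   5 | caacabcccbaba
  10 |   8 | cabcccbaba
  11 |  13 | cbaba
  12 |   1 | cbcccaacabcccbaba
  13 |   4 | ccaacabcccbaba
  14 |  12 | ccbaba
  15 |   0 | ccbcccaacabcccbaba
  16 |   3 | cccaacabcccbaba
  17 |  11 | cccbaba

SA = [17, 6, 15, 9, 7, 16, 14, 2, 10, 5, 8, 13, 1, 4, 12, 0, 3, 11]
i: (SA[i-1],SA[i]) lcp shared
  1: (17,6) 1 'a'
  2: (6,15) 1 'a'
  3: (15,9) 2 'ab'
  4: (9,7) 1 'a'
  5: (7,16) 0 ''
  6: (16,14) 2 'ba'
  7: (14,2) 1 'b'
  8: (2,10) 4 'bccc'
  9: (10,5) 0 ''
  10: (5,8) 2 'ca'
  11: (8,13) 1 'c'
  12: (13,1) 2 'cb'
  13: (1,4) 1 'c'
  14: (4,12) 2 'cc'
  15: (12,0) 3 'ccb'
  16: (0,3) 2 'cc'
  17: (3,11) 3 'ccc'

n(n+1)/2 = 18·19/2 = 171
Σ LCP = 0 + 1 + 1 + 2 + 1 + 0 + 2 + 1 + 4 + 0 + 2 + 1 + 2 + 1 + 2 + 3 + 2 + 3 = 28
distinct = 171 − 28 = 143

143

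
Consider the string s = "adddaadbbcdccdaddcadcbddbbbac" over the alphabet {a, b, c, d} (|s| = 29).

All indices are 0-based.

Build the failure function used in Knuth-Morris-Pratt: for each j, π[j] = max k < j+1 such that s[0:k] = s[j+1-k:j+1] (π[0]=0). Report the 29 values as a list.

π[0] = 0
j=1 s[j]='d': π[1]=0 (border '')
j=2 s[j]='d': π[2]=0 (border '')
j=3 s[j]='d': π[3]=0 (border '')
j=4 s[j]='a': π[4]=1 (border 'a')
j=5 s[j]='a': k: 1→0; π[5]=1 (border 'a')
j=6 s[j]='d': π[6]=2 (border 'ad')
j=7 s[j]='b': k: 2→0; π[7]=0 (border '')
j=8 s[j]='b': π[8]=0 (border '')
j=9 s[j]='c': π[9]=0 (border '')
j=10 s[j]='d': π[10]=0 (border '')
j=11 s[j]='c': π[11]=0 (border '')
j=12 s[j]='c': π[12]=0 (border '')
j=13 s[j]='d': π[13]=0 (border '')
j=14 s[j]='a': π[14]=1 (border 'a')
j=15 s[j]='d': π[15]=2 (border 'ad')
j=16 s[j]='d': π[16]=3 (border 'add')
j=17 s[j]='c': k: 3→0; π[17]=0 (border '')
j=18 s[j]='a': π[18]=1 (border 'a')
j=19 s[j]='d': π[19]=2 (border 'ad')
j=20 s[j]='c': k: 2→0; π[20]=0 (border '')
j=21 s[j]='b': π[21]=0 (border '')
j=22 s[j]='d': π[22]=0 (border '')
j=23 s[j]='d': π[23]=0 (border '')
j=24 s[j]='b': π[24]=0 (border '')
j=25 s[j]='b': π[25]=0 (border '')
j=26 s[j]='b': π[26]=0 (border '')
j=27 s[j]='a': π[27]=1 (border 'a')
j=28 s[j]='c': k: 1→0; π[28]=0 (border '')

[0, 0, 0, 0, 1, 1, 2, 0, 0, 0, 0, 0, 0, 0, 1, 2, 3, 0, 1, 2, 0, 0, 0, 0, 0, 0, 0, 1, 0]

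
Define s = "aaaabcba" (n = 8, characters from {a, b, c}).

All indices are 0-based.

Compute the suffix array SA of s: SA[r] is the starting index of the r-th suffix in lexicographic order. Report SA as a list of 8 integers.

[7, 0, 1, 2, 3, 6, 4, 5]

sorted suffixes:
  #0 SA[0]=7  'a'
  #1 SA[1]=0  'aaaabcba'
  #2 SA[2]=1  'aaabcba'
  #3 SA[3]=2  'aabcba'
  #4 SA[4]=3  'abcba'
  #5 SA[5]=6  'ba'
  #6 SA[6]=4  'bcba'
  #7 SA[7]=5  'cba'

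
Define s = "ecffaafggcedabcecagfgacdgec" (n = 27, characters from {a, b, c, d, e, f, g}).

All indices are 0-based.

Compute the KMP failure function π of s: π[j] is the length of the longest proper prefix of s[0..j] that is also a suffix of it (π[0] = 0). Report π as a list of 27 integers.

[0, 0, 0, 0, 0, 0, 0, 0, 0, 0, 1, 0, 0, 0, 0, 1, 2, 0, 0, 0, 0, 0, 0, 0, 0, 1, 2]

π[0] = 0
j=1 s[j]='c': π[1]=0 (border '')
j=2 s[j]='f': π[2]=0 (border '')
j=3 s[j]='f': π[3]=0 (border '')
j=4 s[j]='a': π[4]=0 (border '')
j=5 s[j]='a': π[5]=0 (border '')
j=6 s[j]='f': π[6]=0 (border '')
j=7 s[j]='g': π[7]=0 (border '')
j=8 s[j]='g': π[8]=0 (border '')
j=9 s[j]='c': π[9]=0 (border '')
j=10 s[j]='e': π[10]=1 (border 'e')
j=11 s[j]='d': k: 1→0; π[11]=0 (border '')
j=12 s[j]='a': π[12]=0 (border '')
j=13 s[j]='b': π[13]=0 (border '')
j=14 s[j]='c': π[14]=0 (border '')
j=15 s[j]='e': π[15]=1 (border 'e')
j=16 s[j]='c': π[16]=2 (border 'ec')
j=17 s[j]='a': k: 2→0; π[17]=0 (border '')
j=18 s[j]='g': π[18]=0 (border '')
j=19 s[j]='f': π[19]=0 (border '')
j=20 s[j]='g': π[20]=0 (border '')
j=21 s[j]='a': π[21]=0 (border '')
j=22 s[j]='c': π[22]=0 (border '')
j=23 s[j]='d': π[23]=0 (border '')
j=24 s[j]='g': π[24]=0 (border '')
j=25 s[j]='e': π[25]=1 (border 'e')
j=26 s[j]='c': π[26]=2 (border 'ec')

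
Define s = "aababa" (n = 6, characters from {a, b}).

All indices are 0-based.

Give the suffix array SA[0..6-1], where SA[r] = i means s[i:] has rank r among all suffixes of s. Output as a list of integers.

[5, 0, 3, 1, 4, 2]

rank | idx | suffix
   0 |   5 | a
   1 |   0 | aababa
   2 |   3 | aba
   3 |   1 | ababa
   4 |   4 | ba
   5 |   2 | baba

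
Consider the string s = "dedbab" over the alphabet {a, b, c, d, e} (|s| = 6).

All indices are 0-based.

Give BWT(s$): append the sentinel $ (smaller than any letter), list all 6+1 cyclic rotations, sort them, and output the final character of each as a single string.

rank  rotation last
    0  $dedbab  b
    1  ab$dedb  b
    2  b$dedba  a
    3  bab$ded  d
    4  dbab$de  e
    5  dedbab$  $
    6  edbab$d  d

bbade$d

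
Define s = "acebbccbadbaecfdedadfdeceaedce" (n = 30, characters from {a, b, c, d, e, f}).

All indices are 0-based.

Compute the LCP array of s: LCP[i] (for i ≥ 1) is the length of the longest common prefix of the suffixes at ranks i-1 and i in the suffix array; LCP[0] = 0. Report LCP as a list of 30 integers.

rank→(start, suffix):
  0 → (0, 'acebbccbadbaecfdedadfdeceaedce')
  1 → (8, 'adbaecfdedadfdeceaedce')
  2 → (18, 'adfdeceaedce')
  3 → (11, 'aecfdedadfdeceaedce')
  4 → (25, 'aedce')
  5 → (7, 'badbaecfdedadfdeceaedce')
  6 → (10, 'baecfdedadfdeceaedce')
  7 → (3, 'bbccbadbaecfdedadfdeceaedce')
  8 → (4, 'bccbadbaecfdedadfdeceaedce')
  9 → (6, 'cbadbaecfdedadfdeceaedce')
  10 → (5, 'ccbadbaecfdedadfdeceaedce')
  11 → (28, 'ce')
  12 → (23, 'ceaedce')
  13 → (1, 'cebbccbadbaecfdedadfdeceaedce')
  14 → (13, 'cfdedadfdeceaedce')
  15 → (17, 'dadfdeceaedce')
  16 → (9, 'dbaecfdedadfdeceaedce')
  17 → (27, 'dce')
  18 → (21, 'deceaedce')
  19 → (15, 'dedadfdeceaedce')
  20 → (19, 'dfdeceaedce')
  21 → (29, 'e')
  22 → (24, 'eaedce')
  23 → (2, 'ebbccbadbaecfdedadfdeceaedce')
  24 → (22, 'eceaedce')
  25 → (12, 'ecfdedadfdeceaedce')
  26 → (16, 'edadfdeceaedce')
  27 → (26, 'edce')
  28 → (20, 'fdeceaedce')
  29 → (14, 'fdedadfdeceaedce')

SA = [0, 8, 18, 11, 25, 7, 10, 3, 4, 6, 5, 28, 23, 1, 13, 17, 9, 27, 21, 15, 19, 29, 24, 2, 22, 12, 16, 26, 20, 14]
[i] adj suffixes → lcp
  [1] 0/8 → 1 ('a')
  [2] 8/18 → 2 ('ad')
  [3] 18/11 → 1 ('a')
  [4] 11/25 → 2 ('ae')
  [5] 25/7 → 0 ('')
  [6] 7/10 → 2 ('ba')
  [7] 10/3 → 1 ('b')
  [8] 3/4 → 1 ('b')
  [9] 4/6 → 0 ('')
  [10] 6/5 → 1 ('c')
  [11] 5/28 → 1 ('c')
  [12] 28/23 → 2 ('ce')
  [13] 23/1 → 2 ('ce')
  [14] 1/13 → 1 ('c')
  [15] 13/17 → 0 ('')
  [16] 17/9 → 1 ('d')
  [17] 9/27 → 1 ('d')
  [18] 27/21 → 1 ('d')
  [19] 21/15 → 2 ('de')
  [20] 15/19 → 1 ('d')
  [21] 19/29 → 0 ('')
  [22] 29/24 → 1 ('e')
  [23] 24/2 → 1 ('e')
  [24] 2/22 → 1 ('e')
  [25] 22/12 → 2 ('ec')
  [26] 12/16 → 1 ('e')
  [27] 16/26 → 2 ('ed')
  [28] 26/20 → 0 ('')
  [29] 20/14 → 3 ('fde')

[0, 1, 2, 1, 2, 0, 2, 1, 1, 0, 1, 1, 2, 2, 1, 0, 1, 1, 1, 2, 1, 0, 1, 1, 1, 2, 1, 2, 0, 3]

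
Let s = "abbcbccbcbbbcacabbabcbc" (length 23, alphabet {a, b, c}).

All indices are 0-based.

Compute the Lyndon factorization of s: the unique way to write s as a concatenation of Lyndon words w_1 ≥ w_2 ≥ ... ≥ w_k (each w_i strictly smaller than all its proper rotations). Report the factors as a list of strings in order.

emit factor 1: 'abbcbccbcbbbcac' (i=0, period=15)
emit factor 2: 'abbabcbc' (i=15, period=8)

["abbcbccbcbbbcac", "abbabcbc"]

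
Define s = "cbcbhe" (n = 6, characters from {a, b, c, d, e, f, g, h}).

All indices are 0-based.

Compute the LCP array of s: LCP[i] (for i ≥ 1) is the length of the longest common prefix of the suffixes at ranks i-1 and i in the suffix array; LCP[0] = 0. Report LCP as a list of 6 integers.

rank | idx | suffix
   0 |   1 | bcbhe
   1 |   3 | bhe
   2 |   0 | cbcbhe
   3 |   2 | cbhe
   4 |   5 | e
   5 |   4 | he

SA = [1, 3, 0, 2, 5, 4]
[i] adj suffixes → lcp
  [1] 1/3 → 1 ('b')
  [2] 3/0 → 0 ('')
  [3] 0/2 → 2 ('cb')
  [4] 2/5 → 0 ('')
  [5] 5/4 → 0 ('')

[0, 1, 0, 2, 0, 0]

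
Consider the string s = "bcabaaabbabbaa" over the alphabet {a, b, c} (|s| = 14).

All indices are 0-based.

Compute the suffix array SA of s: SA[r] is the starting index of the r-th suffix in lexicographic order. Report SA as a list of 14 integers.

rank | idx | suffix
   0 |  13 | a
   1 |  12 | aa
   2 |   4 | aaabbabbaa
   3 |   5 | aabbabbaa
   4 |   2 | abaaabbabbaa
   5 |   9 | abbaa
   6 |   6 | abbabbaa
   7 |  11 | baa
   8 |   3 | baaabbabbaa
   9 |   8 | babbaa
  10 |  10 | bbaa
  11 |   7 | bbabbaa
  12 |   0 | bcabaaabbabbaa
  13 |   1 | cabaaabbabbaa

[13, 12, 4, 5, 2, 9, 6, 11, 3, 8, 10, 7, 0, 1]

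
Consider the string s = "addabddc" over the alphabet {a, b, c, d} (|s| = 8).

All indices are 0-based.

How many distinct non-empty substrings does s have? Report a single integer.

rank | idx | suffix
   0 |   3 | abddc
   1 |   0 | addabddc
   2 |   4 | bddc
   3 |   7 | c
   4 |   2 | dabddc
   5 |   6 | dc
   6 |   1 | ddabddc
   7 |   5 | ddc

SA = [3, 0, 4, 7, 2, 6, 1, 5]
[i] adj suffixes → lcp
  [1] 3/0 → 1 ('a')
  [2] 0/4 → 0 ('')
  [3] 4/7 → 0 ('')
  [4] 7/2 → 0 ('')
  [5] 2/6 → 1 ('d')
  [6] 6/1 → 1 ('d')
  [7] 1/5 → 2 ('dd')

n(n+1)/2 = 8·9/2 = 36
Σ LCP = 0 + 1 + 0 + 0 + 0 + 1 + 1 + 2 = 5
distinct = 36 − 5 = 31

31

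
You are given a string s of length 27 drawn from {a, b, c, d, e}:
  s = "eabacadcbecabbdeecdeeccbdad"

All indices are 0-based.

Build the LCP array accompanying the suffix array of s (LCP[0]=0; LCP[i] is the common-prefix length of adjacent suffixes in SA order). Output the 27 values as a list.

[0, 2, 1, 1, 2, 0, 1, 1, 2, 1, 0, 2, 1, 2, 1, 1, 0, 1, 1, 1, 4, 0, 1, 2, 2, 1, 3]

sorted suffixes:
  #0 SA[0]=1  'abacadcbecabbdeecdeeccbdad'
  #1 SA[1]=11  'abbdeecdeeccbdad'
  #2 SA[2]=3  'acadcbecabbdeecdeeccbdad'
  #3 SA[3]=25  'ad'
  #4 SA[4]=5  'adcbecabbdeecdeeccbdad'
  #5 SA[5]=2  'bacadcbecabbdeecdeeccbdad'
  #6 SA[6]=12  'bbdeecdeeccbdad'
  #7 SA[7]=23  'bdad'
  #8 SA[8]=13  'bdeecdeeccbdad'
  #9 SA[9]=8  'becabbdeecdeeccbdad'
  #10 SA[10]=10  'cabbdeecdeeccbdad'
  #11 SA[11]=4  'cadcbecabbdeecdeeccbdad'
  #12 SA[12]=22  'cbdad'
  #13 SA[13]=7  'cbecabbdeecdeeccbdad'
  #14 SA[14]=21  'ccbdad'
  #15 SA[15]=17  'cdeeccbdad'
  #16 SA[16]=26  'd'
  #17 SA[17]=24  'dad'
  #18 SA[18]=6  'dcbecabbdeecdeeccbdad'
  #19 SA[19]=18  'deeccbdad'
  #20 SA[20]=14  'deecdeeccbdad'
  #21 SA[21]=0  'eabacadcbecabbdeecdeeccbdad'
  #22 SA[22]=9  'ecabbdeecdeeccbdad'
  #23 SA[23]=20  'eccbdad'
  #24 SA[24]=16  'ecdeeccbdad'
  #25 SA[25]=19  'eeccbdad'
  #26 SA[26]=15  'eecdeeccbdad'

SA = [1, 11, 3, 25, 5, 2, 12, 23, 13, 8, 10, 4, 22, 7, 21, 17, 26, 24, 6, 18, 14, 0, 9, 20, 16, 19, 15]
[i] adj suffixes → lcp
  [1] 1/11 → 2 ('ab')
  [2] 11/3 → 1 ('a')
  [3] 3/25 → 1 ('a')
  [4] 25/5 → 2 ('ad')
  [5] 5/2 → 0 ('')
  [6] 2/12 → 1 ('b')
  [7] 12/23 → 1 ('b')
  [8] 23/13 → 2 ('bd')
  [9] 13/8 → 1 ('b')
  [10] 8/10 → 0 ('')
  [11] 10/4 → 2 ('ca')
  [12] 4/22 → 1 ('c')
  [13] 22/7 → 2 ('cb')
  [14] 7/21 → 1 ('c')
  [15] 21/17 → 1 ('c')
  [16] 17/26 → 0 ('')
  [17] 26/24 → 1 ('d')
  [18] 24/6 → 1 ('d')
  [19] 6/18 → 1 ('d')
  [20] 18/14 → 4 ('deec')
  [21] 14/0 → 0 ('')
  [22] 0/9 → 1 ('e')
  [23] 9/20 → 2 ('ec')
  [24] 20/16 → 2 ('ec')
  [25] 16/19 → 1 ('e')
  [26] 19/15 → 3 ('eec')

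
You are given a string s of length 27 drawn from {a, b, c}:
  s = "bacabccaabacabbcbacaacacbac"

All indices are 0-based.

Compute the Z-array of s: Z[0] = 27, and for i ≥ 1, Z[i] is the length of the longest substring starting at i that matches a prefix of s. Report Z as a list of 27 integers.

Z[0]=27
i=1: i≥r, start 0; Z[1]=0
i=2: i≥r, start 0; Z[2]=0
i=3: i≥r, start 0; Z[3]=0
i=4: i≥r, start 0; Z[4]=1 scan→box=[4,5)
i=5: i≥r, start 0; Z[5]=0
i=6: i≥r, start 0; Z[6]=0
i=7: i≥r, start 0; Z[7]=0
i=8: i≥r, start 0; Z[8]=0
i=9: i≥r, start 0; Z[9]=5 scan→box=[9,14)
i=10: min(r-i=4, Z[1]=0)=0; Z[10]=0
i=11: min(r-i=3, Z[2]=0)=0; Z[11]=0
i=12: min(r-i=2, Z[3]=0)=0; Z[12]=0
i=13: min(r-i=1, Z[4]=1)=1; Z[13]=1
i=14: i≥r, start 0; Z[14]=1 scan→box=[14,15)
i=15: i≥r, start 0; Z[15]=0
i=16: i≥r, start 0; Z[16]=4 scan→box=[16,20)
i=17: min(r-i=3, Z[1]=0)=0; Z[17]=0
i=18: min(r-i=2, Z[2]=0)=0; Z[18]=0
i=19: min(r-i=1, Z[3]=0)=0; Z[19]=0
i=20: i≥r, start 0; Z[20]=0
i=21: i≥r, start 0; Z[21]=0
i=22: i≥r, start 0; Z[22]=0
i=23: i≥r, start 0; Z[23]=0
i=24: i≥r, start 0; Z[24]=3 scan→box=[24,27)
i=25: min(r-i=2, Z[1]=0)=0; Z[25]=0
i=26: min(r-i=1, Z[2]=0)=0; Z[26]=0

[27, 0, 0, 0, 1, 0, 0, 0, 0, 5, 0, 0, 0, 1, 1, 0, 4, 0, 0, 0, 0, 0, 0, 0, 3, 0, 0]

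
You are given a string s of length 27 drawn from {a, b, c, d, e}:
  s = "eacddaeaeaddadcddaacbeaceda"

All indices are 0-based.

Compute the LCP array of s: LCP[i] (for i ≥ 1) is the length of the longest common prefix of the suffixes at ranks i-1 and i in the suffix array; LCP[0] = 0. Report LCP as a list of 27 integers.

sorted suffixes:
  #0 SA[0]=26  'a'
  #1 SA[1]=17  'aacbeaceda'
  #2 SA[2]=18  'acbeaceda'
  #3 SA[3]=1  'acddaeaeaddadcddaacbeaceda'
  #4 SA[4]=22  'aceda'
  #5 SA[5]=12  'adcddaacbeaceda'
  #6 SA[6]=9  'addadcddaacbeaceda'
  #7 SA[7]=7  'aeaddadcddaacbeaceda'
  #8 SA[8]=5  'aeaeaddadcddaacbeaceda'
  #9 SA[9]=20  'beaceda'
  #10 SA[10]=19  'cbeaceda'
  #11 SA[11]=14  'cddaacbeaceda'
  #12 SA[12]=2  'cddaeaeaddadcddaacbeaceda'
  #13 SA[13]=23  'ceda'
  #14 SA[14]=25  'da'
  #15 SA[15]=16  'daacbeaceda'
  #16 SA[16]=11  'dadcddaacbeaceda'
  #17 SA[17]=4  'daeaeaddadcddaacbeaceda'
  #18 SA[18]=13  'dcddaacbeaceda'
  #19 SA[19]=15  'ddaacbeaceda'
  #20 SA[20]=10  'ddadcddaacbeaceda'
  #21 SA[21]=3  'ddaeaeaddadcddaacbeaceda'
  #22 SA[22]=0  'eacddaeaeaddadcddaacbeaceda'
  #23 SA[23]=21  'eaceda'
  #24 SA[24]=8  'eaddadcddaacbeaceda'
  #25 SA[25]=6  'eaeaddadcddaacbeaceda'
  #26 SA[26]=24  'eda'

SA = [26, 17, 18, 1, 22, 12, 9, 7, 5, 20, 19, 14, 2, 23, 25, 16, 11, 4, 13, 15, 10, 3, 0, 21, 8, 6, 24]
rank  pair      lcp
   1  s[26:],s[17:]  1  'a'
   2  s[17:],s[18:]  1  'a'
   3  s[18:],s[1:]  2  'ac'
   4  s[1:],s[22:]  2  'ac'
   5  s[22:],s[12:]  1  'a'
   6  s[12:],s[9:]  2  'ad'
   7  s[9:],s[7:]  1  'a'
   8  s[7:],s[5:]  3  'aea'
   9  s[5:],s[20:]  0  ''
  10  s[20:],s[19:]  0  ''
  11  s[19:],s[14:]  1  'c'
  12  s[14:],s[2:]  4  'cdda'
  13  s[2:],s[23:]  1  'c'
  14  s[23:],s[25:]  0  ''
  15  s[25:],s[16:]  2  'da'
  16  s[16:],s[11:]  2  'da'
  17  s[11:],s[4:]  2  'da'
  18  s[4:],s[13:]  1  'd'
  19  s[13:],s[15:]  1  'd'
  20  s[15:],s[10:]  3  'dda'
  21  s[10:],s[3:]  3  'dda'
  22  s[3:],s[0:]  0  ''
  23  s[0:],s[21:]  3  'eac'
  24  s[21:],s[8:]  2  'ea'
  25  s[8:],s[6:]  2  'ea'
  26  s[6:],s[24:]  1  'e'

[0, 1, 1, 2, 2, 1, 2, 1, 3, 0, 0, 1, 4, 1, 0, 2, 2, 2, 1, 1, 3, 3, 0, 3, 2, 2, 1]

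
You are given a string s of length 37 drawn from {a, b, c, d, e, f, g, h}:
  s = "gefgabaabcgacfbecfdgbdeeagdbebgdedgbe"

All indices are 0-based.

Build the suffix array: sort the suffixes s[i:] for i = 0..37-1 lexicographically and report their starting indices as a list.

rank | idx | suffix
   0 |   6 | aabcgacfbecfdgbdeeagdbebgdedgbe
   1 |   4 | abaabcgacfbecfdgbdeeagdbebgdedgbe
   2 |   7 | abcgacfbecfdgbdeeagdbebgdedgbe
   3 |  11 | acfbecfdgbdeeagdbebgdedgbe
   4 |  24 | agdbebgdedgbe
   5 |   5 | baabcgacfbecfdgbdeeagdbebgdedgbe
   6 |   8 | bcgacfbecfdgbdeeagdbebgdedgbe
   7 |  20 | bdeeagdbebgdedgbe
   8 |  35 | be
   9 |  27 | bebgdedgbe
  10 |  14 | becfdgbdeeagdbebgdedgbe
  11 |  29 | bgdedgbe
  12 |  12 | cfbecfdgbdeeagdbebgdedgbe
  13 |  16 | cfdgbdeeagdbebgdedgbe
  14 |   9 | cgacfbecfdgbdeeagdbebgdedgbe
  15 |  26 | dbebgdedgbe
  16 |  31 | dedgbe
  17 |  21 | deeagdbebgdedgbe
  18 |  18 | dgbdeeagdbebgdedgbe
  19 |  33 | dgbe
  20 |  36 | e
  21 |  23 | eagdbebgdedgbe
  22 |  28 | ebgdedgbe
  23 |  15 | ecfdgbdeeagdbebgdedgbe
  24 |  32 | edgbe
  25 |  22 | eeagdbebgdedgbe
  26 |   1 | efgabaabcgacfbecfdgbdeeagdbebgdedgbe
  27 |  13 | fbecfdgbdeeagdbebgdedgbe
  28 |  17 | fdgbdeeagdbebgdedgbe
  29 |   2 | fgabaabcgacfbecfdgbdeeagdbebgdedgbe
  30 |   3 | gabaabcgacfbecfdgbdeeagdbebgdedgbe
  31 |  10 | gacfbecfdgbdeeagdbebgdedgbe
  32 |  19 | gbdeeagdbebgdedgbe
  33 |  34 | gbe
  34 |  25 | gdbebgdedgbe
  35 |  30 | gdedgbe
  36 |   0 | gefgabaabcgacfbecfdgbdeeagdbebgdedgbe

[6, 4, 7, 11, 24, 5, 8, 20, 35, 27, 14, 29, 12, 16, 9, 26, 31, 21, 18, 33, 36, 23, 28, 15, 32, 22, 1, 13, 17, 2, 3, 10, 19, 34, 25, 30, 0]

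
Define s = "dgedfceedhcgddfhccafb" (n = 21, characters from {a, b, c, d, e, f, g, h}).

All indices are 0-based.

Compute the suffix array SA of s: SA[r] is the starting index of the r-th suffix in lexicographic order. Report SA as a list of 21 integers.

rank | idx | suffix
   0 |  18 | afb
   1 |  20 | b
   2 |  17 | cafb
   3 |  16 | ccafb
   4 |   5 | ceedhcgddfhccafb
   5 |  10 | cgddfhccafb
   6 |  12 | ddfhccafb
   7 |   3 | dfceedhcgddfhccafb
   8 |  13 | dfhccafb
   9 |   0 | dgedfceedhcgddfhccafb
  10 |   8 | dhcgddfhccafb
  11 |   2 | edfceedhcgddfhccafb
  12 |   7 | edhcgddfhccafb
  13 |   6 | eedhcgddfhccafb
  14 |  19 | fb
  15 |   4 | fceedhcgddfhccafb
  16 |  14 | fhccafb
  17 |  11 | gddfhccafb
  18 |   1 | gedfceedhcgddfhccafb
  19 |  15 | hccafb
  20 |   9 | hcgddfhccafb

[18, 20, 17, 16, 5, 10, 12, 3, 13, 0, 8, 2, 7, 6, 19, 4, 14, 11, 1, 15, 9]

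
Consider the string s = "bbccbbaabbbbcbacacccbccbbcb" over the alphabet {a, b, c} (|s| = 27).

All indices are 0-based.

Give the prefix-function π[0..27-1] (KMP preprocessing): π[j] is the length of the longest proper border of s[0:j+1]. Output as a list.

π[0] = 0
j=1 s[j]='b': π[1]=1 (border 'b')
j=2 s[j]='c': k: 1→0; π[2]=0 (border '')
j=3 s[j]='c': π[3]=0 (border '')
j=4 s[j]='b': π[4]=1 (border 'b')
j=5 s[j]='b': π[5]=2 (border 'bb')
j=6 s[j]='a': k: 2→1→0; π[6]=0 (border '')
j=7 s[j]='a': π[7]=0 (border '')
j=8 s[j]='b': π[8]=1 (border 'b')
j=9 s[j]='b': π[9]=2 (border 'bb')
j=10 s[j]='b': k: 2→1; π[10]=2 (border 'bb')
j=11 s[j]='b': k: 2→1; π[11]=2 (border 'bb')
j=12 s[j]='c': π[12]=3 (border 'bbc')
j=13 s[j]='b': k: 3→0; π[13]=1 (border 'b')
j=14 s[j]='a': k: 1→0; π[14]=0 (border '')
j=15 s[j]='c': π[15]=0 (border '')
j=16 s[j]='a': π[16]=0 (border '')
j=17 s[j]='c': π[17]=0 (border '')
j=18 s[j]='c': π[18]=0 (border '')
j=19 s[j]='c': π[19]=0 (border '')
j=20 s[j]='b': π[20]=1 (border 'b')
j=21 s[j]='c': k: 1→0; π[21]=0 (border '')
j=22 s[j]='c': π[22]=0 (border '')
j=23 s[j]='b': π[23]=1 (border 'b')
j=24 s[j]='b': π[24]=2 (border 'bb')
j=25 s[j]='c': π[25]=3 (border 'bbc')
j=26 s[j]='b': k: 3→0; π[26]=1 (border 'b')

[0, 1, 0, 0, 1, 2, 0, 0, 1, 2, 2, 2, 3, 1, 0, 0, 0, 0, 0, 0, 1, 0, 0, 1, 2, 3, 1]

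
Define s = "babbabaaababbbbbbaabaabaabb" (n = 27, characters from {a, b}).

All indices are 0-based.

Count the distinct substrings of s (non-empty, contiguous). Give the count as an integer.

298

rank | idx | suffix
   0 |   6 | aaababbbbbbaabaabaabb
   1 |  17 | aabaabaabb
   2 |  20 | aabaabb
   3 |   7 | aababbbbbbaabaabaabb
   4 |  23 | aabb
   5 |   4 | abaaababbbbbbaabaabaabb
   6 |  18 | abaabaabb
   7 |  21 | abaabb
   8 |   8 | ababbbbbbaabaabaabb
   9 |  24 | abb
  10 |   1 | abbabaaababbbbbbaabaabaabb
  11 |  10 | abbbbbbaabaabaabb
  12 |  26 | b
  13 |   5 | baaababbbbbbaabaabaabb
  14 |  16 | baabaabaabb
  15 |  19 | baabaabb
  16 |  22 | baabb
  17 |   3 | babaaababbbbbbaabaabaabb
  18 |   0 | babbabaaababbbbbbaabaabaabb
  19 |   9 | babbbbbbaabaabaabb
  20 |  25 | bb
  21 |  15 | bbaabaabaabb
  22 |   2 | bbabaaababbbbbbaabaabaabb
  23 |  14 | bbbaabaabaabb
  24 |  13 | bbbbaabaabaabb
  25 |  12 | bbbbbaabaabaabb
  26 |  11 | bbbbbbaabaabaabb

SA = [6, 17, 20, 7, 23, 4, 18, 21, 8, 24, 1, 10, 26, 5, 16, 19, 22, 3, 0, 9, 25, 15, 2, 14, 13, 12, 11]
rank  pair      lcp
   1  s[6:],s[17:]  2  'aa'
   2  s[17:],s[20:]  6  'aabaab'
   3  s[20:],s[7:]  4  'aaba'
   4  s[7:],s[23:]  3  'aab'
   5  s[23:],s[4:]  1  'a'
   6  s[4:],s[18:]  4  'abaa'
   7  s[18:],s[21:]  5  'abaab'
   8  s[21:],s[8:]  3  'aba'
   9  s[8:],s[24:]  2  'ab'
  10  s[24:],s[1:]  3  'abb'
  11  s[1:],s[10:]  3  'abb'
  12  s[10:],s[26:]  0  ''
  13  s[26:],s[5:]  1  'b'
  14  s[5:],s[16:]  3  'baa'
  15  s[16:],s[19:]  7  'baabaab'
  16  s[19:],s[22:]  4  'baab'
  17  s[22:],s[3:]  2  'ba'
  18  s[3:],s[0:]  3  'bab'
  19  s[0:],s[9:]  4  'babb'
  20  s[9:],s[25:]  1  'b'
  21  s[25:],s[15:]  2  'bb'
  22  s[15:],s[2:]  3  'bba'
  23  s[2:],s[14:]  2  'bb'
  24  s[14:],s[13:]  3  'bbb'
  25  s[13:],s[12:]  4  'bbbb'
  26  s[12:],s[11:]  5  'bbbbb'

n(n+1)/2 = 27·28/2 = 378
Σ LCP = 0 + 2 + 6 + 4 + 3 + 1 + 4 + 5 + 3 + 2 + 3 + 3 + 0 + 1 + 3 + 7 + 4 + 2 + 3 + 4 + 1 + 2 + 3 + 2 + 3 + 4 + 5 = 80
distinct = 378 − 80 = 298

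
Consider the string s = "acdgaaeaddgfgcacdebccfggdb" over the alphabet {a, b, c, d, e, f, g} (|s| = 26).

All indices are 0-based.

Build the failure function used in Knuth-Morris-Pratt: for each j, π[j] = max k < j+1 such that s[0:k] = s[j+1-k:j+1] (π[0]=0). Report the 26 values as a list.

π[0] = 0
j=1 s[j]='c': π[1]=0 (border '')
j=2 s[j]='d': π[2]=0 (border '')
j=3 s[j]='g': π[3]=0 (border '')
j=4 s[j]='a': π[4]=1 (border 'a')
j=5 s[j]='a': k: 1→0; π[5]=1 (border 'a')
j=6 s[j]='e': k: 1→0; π[6]=0 (border '')
j=7 s[j]='a': π[7]=1 (border 'a')
j=8 s[j]='d': k: 1→0; π[8]=0 (border '')
j=9 s[j]='d': π[9]=0 (border '')
j=10 s[j]='g': π[10]=0 (border '')
j=11 s[j]='f': π[11]=0 (border '')
j=12 s[j]='g': π[12]=0 (border '')
j=13 s[j]='c': π[13]=0 (border '')
j=14 s[j]='a': π[14]=1 (border 'a')
j=15 s[j]='c': π[15]=2 (border 'ac')
j=16 s[j]='d': π[16]=3 (border 'acd')
j=17 s[j]='e': k: 3→0; π[17]=0 (border '')
j=18 s[j]='b': π[18]=0 (border '')
j=19 s[j]='c': π[19]=0 (border '')
j=20 s[j]='c': π[20]=0 (border '')
j=21 s[j]='f': π[21]=0 (border '')
j=22 s[j]='g': π[22]=0 (border '')
j=23 s[j]='g': π[23]=0 (border '')
j=24 s[j]='d': π[24]=0 (border '')
j=25 s[j]='b': π[25]=0 (border '')

[0, 0, 0, 0, 1, 1, 0, 1, 0, 0, 0, 0, 0, 0, 1, 2, 3, 0, 0, 0, 0, 0, 0, 0, 0, 0]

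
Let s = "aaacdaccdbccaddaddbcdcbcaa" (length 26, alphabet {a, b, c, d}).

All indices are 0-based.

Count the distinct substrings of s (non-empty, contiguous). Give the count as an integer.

314

rank | idx | suffix
   0 |  25 | a
   1 |  24 | aa
   2 |   0 | aaacdaccdbccaddaddbcdcbcaa
   3 |   1 | aacdaccdbccaddaddbcdcbcaa
   4 |   5 | accdbccaddaddbcdcbcaa
   5 |   2 | acdaccdbccaddaddbcdcbcaa
   6 |  12 | addaddbcdcbcaa
   7 |  15 | addbcdcbcaa
   8 |  22 | bcaa
   9 |   9 | bccaddaddbcdcbcaa
  10 |  18 | bcdcbcaa
  11 |  23 | caa
  12 |  11 | caddaddbcdcbcaa
  13 |  21 | cbcaa
  14 |  10 | ccaddaddbcdcbcaa
  15 |   6 | ccdbccaddaddbcdcbcaa
  16 |   3 | cdaccdbccaddaddbcdcbcaa
  17 |   7 | cdbccaddaddbcdcbcaa
  18 |  19 | cdcbcaa
  19 |   4 | daccdbccaddaddbcdcbcaa
  20 |  14 | daddbcdcbcaa
  21 |   8 | dbccaddaddbcdcbcaa
  22 |  17 | dbcdcbcaa
  23 |  20 | dcbcaa
  24 |  13 | ddaddbcdcbcaa
  25 |  16 | ddbcdcbcaa

SA = [25, 24, 0, 1, 5, 2, 12, 15, 22, 9, 18, 23, 11, 21, 10, 6, 3, 7, 19, 4, 14, 8, 17, 20, 13, 16]
rank  pair      lcp
   1  s[25:],s[24:]  1  'a'
   2  s[24:],s[0:]  2  'aa'
   3  s[0:],s[1:]  2  'aa'
   4  s[1:],s[5:]  1  'a'
   5  s[5:],s[2:]  2  'ac'
   6  s[2:],s[12:]  1  'a'
   7  s[12:],s[15:]  3  'add'
   8  s[15:],s[22:]  0  ''
   9  s[22:],s[9:]  2  'bc'
  10  s[9:],s[18:]  2  'bc'
  11  s[18:],s[23:]  0  ''
  12  s[23:],s[11:]  2  'ca'
  13  s[11:],s[21:]  1  'c'
  14  s[21:],s[10:]  1  'c'
  15  s[10:],s[6:]  2  'cc'
  16  s[6:],s[3:]  1  'c'
  17  s[3:],s[7:]  2  'cd'
  18  s[7:],s[19:]  2  'cd'
  19  s[19:],s[4:]  0  ''
  20  s[4:],s[14:]  2  'da'
  21  s[14:],s[8:]  1  'd'
  22  s[8:],s[17:]  3  'dbc'
  23  s[17:],s[20:]  1  'd'
  24  s[20:],s[13:]  1  'd'
  25  s[13:],s[16:]  2  'dd'

n(n+1)/2 = 26·27/2 = 351
Σ LCP = 0 + 1 + 2 + 2 + 1 + 2 + 1 + 3 + 0 + 2 + 2 + 0 + 2 + 1 + 1 + 2 + 1 + 2 + 2 + 0 + 2 + 1 + 3 + 1 + 1 + 2 = 37
distinct = 351 − 37 = 314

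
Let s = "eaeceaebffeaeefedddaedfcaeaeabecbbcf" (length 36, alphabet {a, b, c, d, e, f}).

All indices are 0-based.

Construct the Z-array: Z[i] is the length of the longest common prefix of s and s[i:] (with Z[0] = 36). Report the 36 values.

[36, 0, 1, 0, 3, 0, 1, 0, 0, 0, 3, 0, 1, 1, 0, 1, 0, 0, 0, 0, 1, 0, 0, 0, 0, 3, 0, 2, 0, 0, 1, 0, 0, 0, 0, 0]

Z[0]=36
i=1: fresh scan; Z[1]=0
i=2: fresh scan; Z[2]=1 extend→box=[2,3)
i=3: fresh scan; Z[3]=0
i=4: fresh scan; Z[4]=3 extend→box=[4,7)
i=5: min(r-i=2, Z[1]=0)=0; Z[5]=0
i=6: min(r-i=1, Z[2]=1)=1; Z[6]=1
i=7: fresh scan; Z[7]=0
i=8: fresh scan; Z[8]=0
i=9: fresh scan; Z[9]=0
i=10: fresh scan; Z[10]=3 extend→box=[10,13)
i=11: min(r-i=2, Z[1]=0)=0; Z[11]=0
i=12: min(r-i=1, Z[2]=1)=1; Z[12]=1
i=13: fresh scan; Z[13]=1 extend→box=[13,14)
i=14: fresh scan; Z[14]=0
i=15: fresh scan; Z[15]=1 extend→box=[15,16)
i=16: fresh scan; Z[16]=0
i=17: fresh scan; Z[17]=0
i=18: fresh scan; Z[18]=0
i=19: fresh scan; Z[19]=0
i=20: fresh scan; Z[20]=1 extend→box=[20,21)
i=21: fresh scan; Z[21]=0
i=22: fresh scan; Z[22]=0
i=23: fresh scan; Z[23]=0
i=24: fresh scan; Z[24]=0
i=25: fresh scan; Z[25]=3 extend→box=[25,28)
i=26: min(r-i=2, Z[1]=0)=0; Z[26]=0
i=27: min(r-i=1, Z[2]=1)=1; Z[27]=2 extend→box=[27,29)
i=28: min(r-i=1, Z[1]=0)=0; Z[28]=0
i=29: fresh scan; Z[29]=0
i=30: fresh scan; Z[30]=1 extend→box=[30,31)
i=31: fresh scan; Z[31]=0
i=32: fresh scan; Z[32]=0
i=33: fresh scan; Z[33]=0
i=34: fresh scan; Z[34]=0
i=35: fresh scan; Z[35]=0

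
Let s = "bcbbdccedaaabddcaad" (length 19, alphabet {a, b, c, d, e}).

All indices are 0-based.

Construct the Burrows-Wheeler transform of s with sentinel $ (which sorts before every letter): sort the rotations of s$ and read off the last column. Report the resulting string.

rank  rotation              last
    0  $bcbbdccedaaabddcaad  d
    1  aaabddcaad$bcbbdcced  d
    2  aabddcaad$bcbbdcceda  a
    3  aad$bcbbdccedaaabddc  c
    4  abddcaad$bcbbdccedaa  a
    5  ad$bcbbdccedaaabddca  a
    6  bbdccedaaabddcaad$bc  c
    7  bcbbdccedaaabddcaad$  $
    8  bdccedaaabddcaad$bcb  b
    9  bddcaad$bcbbdccedaaa  a
   10  caad$bcbbdccedaaabdd  d
   11  cbbdccedaaabddcaad$b  b
   12  ccedaaabddcaad$bcbbd  d
   13  cedaaabddcaad$bcbbdc  c
   14  d$bcbbdccedaaabddcaa  a
   15  daaabddcaad$bcbbdcce  e
   16  dcaad$bcbbdccedaaabd  d
   17  dccedaaabddcaad$bcbb  b
   18  ddcaad$bcbbdccedaaab  b
   19  edaaabddcaad$bcbbdcc  c

ddacaac$badbdcaedbbc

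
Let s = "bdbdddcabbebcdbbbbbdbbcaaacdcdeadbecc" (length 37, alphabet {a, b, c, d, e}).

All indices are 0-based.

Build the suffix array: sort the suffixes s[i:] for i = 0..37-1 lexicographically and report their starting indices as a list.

rank | idx | suffix
   0 |  23 | aaacdcdeadbecc
   1 |  24 | aacdcdeadbecc
   2 |   7 | abbebcdbbbbbdbbcaaacdcdeadbecc
   3 |  25 | acdcdeadbecc
   4 |  31 | adbecc
   5 |  14 | bbbbbdbbcaaacdcdeadbecc
   6 |  15 | bbbbdbbcaaacdcdeadbecc
   7 |  16 | bbbdbbcaaacdcdeadbecc
   8 |  20 | bbcaaacdcdeadbecc
   9 |  17 | bbdbbcaaacdcdeadbecc
  10 |   8 | bbebcdbbbbbdbbcaaacdcdeadbecc
  11 |  21 | bcaaacdcdeadbecc
  12 |  11 | bcdbbbbbdbbcaaacdcdeadbecc
  13 |  18 | bdbbcaaacdcdeadbecc
  14 |   0 | bdbdddcabbebcdbbbbbdbbcaaacdcdeadbecc
  15 |   2 | bdddcabbebcdbbbbbdbbcaaacdcdeadbecc
  16 |   9 | bebcdbbbbbdbbcaaacdcdeadbecc
  17 |  33 | becc
  18 |  36 | c
  19 |  22 | caaacdcdeadbecc
  20 |   6 | cabbebcdbbbbbdbbcaaacdcdeadbecc
  21 |  35 | cc
  22 |  12 | cdbbbbbdbbcaaacdcdeadbecc
  23 |  26 | cdcdeadbecc
  24 |  28 | cdeadbecc
  25 |  13 | dbbbbbdbbcaaacdcdeadbecc
  26 |  19 | dbbcaaacdcdeadbecc
  27 |   1 | dbdddcabbebcdbbbbbdbbcaaacdcdeadbecc
  28 |  32 | dbecc
  29 |   5 | dcabbebcdbbbbbdbbcaaacdcdeadbecc
  30 |  27 | dcdeadbecc
  31 |   4 | ddcabbebcdbbbbbdbbcaaacdcdeadbecc
  32 |   3 | dddcabbebcdbbbbbdbbcaaacdcdeadbecc
  33 |  29 | deadbecc
  34 |  30 | eadbecc
  35 |  10 | ebcdbbbbbdbbcaaacdcdeadbecc
  36 |  34 | ecc

[23, 24, 7, 25, 31, 14, 15, 16, 20, 17, 8, 21, 11, 18, 0, 2, 9, 33, 36, 22, 6, 35, 12, 26, 28, 13, 19, 1, 32, 5, 27, 4, 3, 29, 30, 10, 34]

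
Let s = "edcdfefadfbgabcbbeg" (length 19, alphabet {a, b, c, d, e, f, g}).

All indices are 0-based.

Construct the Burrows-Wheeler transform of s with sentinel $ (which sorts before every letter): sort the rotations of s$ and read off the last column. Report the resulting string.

rank  rotation              last
    0  $edcdfefadfbgabcbbeg  g
    1  abcbbeg$edcdfefadfbg  g
    2  adfbgabcbbeg$edcdfef  f
    3  bbeg$edcdfefadfbgabc  c
    4  bcbbeg$edcdfefadfbga  a
    5  beg$edcdfefadfbgabcb  b
    6  bgabcbbeg$edcdfefadf  f
    7  cbbeg$edcdfefadfbgab  b
    8  cdfefadfbgabcbbeg$ed  d
    9  dcdfefadfbgabcbbeg$e  e
   10  dfbgabcbbeg$edcdfefa  a
   11  dfefadfbgabcbbeg$edc  c
   12  edcdfefadfbgabcbbeg$  $
   13  efadfbgabcbbeg$edcdf  f
   14  eg$edcdfefadfbgabcbb  b
   15  fadfbgabcbbeg$edcdfe  e
   16  fbgabcbbeg$edcdfefad  d
   17  fefadfbgabcbbeg$edcd  d
   18  g$edcdfefadfbgabcbbe  e
   19  gabcbbeg$edcdfefadfb  b

ggfcabfbdeac$fbeddeb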